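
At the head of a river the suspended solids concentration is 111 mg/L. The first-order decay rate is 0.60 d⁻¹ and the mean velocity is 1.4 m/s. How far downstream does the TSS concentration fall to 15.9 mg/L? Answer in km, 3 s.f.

392 km

From C = C₀·e^(−kt), t = ln(C₀/C)/k = ln(111/15.9)/0.60 = 1.943/0.60 = 3.239 d.
Distance = v·t = 1.4 m/s × 2.798e+05 s = 3.918e+05 m = 391.8 km.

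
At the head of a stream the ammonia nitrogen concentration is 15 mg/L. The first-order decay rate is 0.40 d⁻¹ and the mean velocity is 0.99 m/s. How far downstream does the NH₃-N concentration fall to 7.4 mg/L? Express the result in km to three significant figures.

151 km

From C = C₀·e^(−kt), t = ln(C₀/C)/k = ln(15/7.4)/0.40 = 0.7066/0.40 = 1.766 d.
Distance = v·t = 0.99 m/s × 1.526e+05 s = 1.511e+05 m = 151.1 km.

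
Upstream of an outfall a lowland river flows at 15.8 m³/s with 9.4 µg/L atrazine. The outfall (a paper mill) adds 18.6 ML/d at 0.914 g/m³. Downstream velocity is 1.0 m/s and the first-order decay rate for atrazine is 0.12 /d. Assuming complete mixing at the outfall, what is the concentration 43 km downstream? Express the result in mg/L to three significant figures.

0.0203 mg/L

18.6 ML/d = 0.2153 m³/s.
9.4 µg/L = 0.0094 mg/L.
After complete mixing, C₀ = (0.2153·0.914 + 15.8·0.0094) / 16.02 = 0.02156 mg/L.
Travel time t = 4.3e+04 m / 1.0 m/s = 4.3e+04 s = 0.4977 d.
C = 0.02156·exp(−0.12·0.4977) = 0.02156·0.942 = 0.02031 mg/L.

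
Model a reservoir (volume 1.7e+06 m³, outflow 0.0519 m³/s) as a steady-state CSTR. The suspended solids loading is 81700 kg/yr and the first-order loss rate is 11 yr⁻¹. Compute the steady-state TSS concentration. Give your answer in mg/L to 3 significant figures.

Outflow Q = 0.0519 m³/s × 3.156e+07 s/yr = 1.638e+06 m³/yr.
Steady-state CSTR mass balance: W = Q·C + k·V·C, so C = W/(Q + kV).
Q + kV = 1.638e+06 + 11·1.7e+06 = 2.034e+07 m³/yr.
C = 81700/2.034e+07 = 0.004017 kg/m³ = 4.017 mg/L.

4.02 mg/L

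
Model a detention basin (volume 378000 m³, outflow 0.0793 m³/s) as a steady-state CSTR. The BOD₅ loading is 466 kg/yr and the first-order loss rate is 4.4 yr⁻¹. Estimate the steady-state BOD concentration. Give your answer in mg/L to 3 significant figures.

0.112 mg/L

Outflow Q = 0.0793 m³/s × 3.156e+07 s/yr = 2.503e+06 m³/yr.
Steady-state CSTR mass balance: W = Q·C + k·V·C, so C = W/(Q + kV).
Q + kV = 2.503e+06 + 4.4·378000 = 4.166e+06 m³/yr.
C = 466/4.166e+06 = 0.0001119 kg/m³ = 0.1119 mg/L.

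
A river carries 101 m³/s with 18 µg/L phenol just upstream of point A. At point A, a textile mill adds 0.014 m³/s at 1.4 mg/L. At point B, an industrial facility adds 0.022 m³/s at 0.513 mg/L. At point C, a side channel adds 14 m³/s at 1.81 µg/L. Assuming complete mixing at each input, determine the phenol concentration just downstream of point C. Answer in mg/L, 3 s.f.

18 µg/L = 0.018 mg/L.
After input A: C = (101·0.018 + 0.014·1.4) / 101 = 0.01819 mg/L.
After input B: C = (101·0.01819 + 0.022·0.513) / 101 = 0.0183 mg/L.
1.81 µg/L = 0.00181 mg/L.
After input C: C = (101·0.0183 + 14·0.00181) / 115 = 0.01629 mg/L.

0.0163 mg/L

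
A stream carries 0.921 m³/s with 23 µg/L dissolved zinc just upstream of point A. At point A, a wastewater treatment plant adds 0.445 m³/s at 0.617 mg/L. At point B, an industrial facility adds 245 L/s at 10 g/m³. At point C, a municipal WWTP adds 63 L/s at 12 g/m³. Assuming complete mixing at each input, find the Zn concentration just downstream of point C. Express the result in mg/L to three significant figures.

2.09 mg/L

23 µg/L = 0.023 mg/L.
After input A: C = (0.921·0.023 + 0.445·0.617) / 1.366 = 0.2165 mg/L.
245 L/s = 0.245 m³/s.
After input B: C = (1.366·0.2165 + 0.245·10) / 1.611 = 1.704 mg/L.
63 L/s = 0.063 m³/s.
After input C: C = (1.611·1.704 + 0.063·12) / 1.674 = 2.092 mg/L.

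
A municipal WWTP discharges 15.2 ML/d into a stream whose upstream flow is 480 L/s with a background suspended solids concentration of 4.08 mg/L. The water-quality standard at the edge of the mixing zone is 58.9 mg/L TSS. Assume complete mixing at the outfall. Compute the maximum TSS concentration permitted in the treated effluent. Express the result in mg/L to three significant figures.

208 mg/L

15.2 ML/d = 0.1759 m³/s.
480 L/s = 0.48 m³/s.
Mass balance: 58.9·0.6559 = 0.1759·Cₑ + 0.48·4.08.
Cₑ = (38.63 − 1.958) / 0.1759 = 208.5 mg/L.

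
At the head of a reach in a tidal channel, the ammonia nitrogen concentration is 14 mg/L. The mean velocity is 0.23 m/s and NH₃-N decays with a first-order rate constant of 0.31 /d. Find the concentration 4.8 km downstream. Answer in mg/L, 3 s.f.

13.0 mg/L

Travel time t = 4.8 km / 0.23 m/s = 4800/0.23 = 2.087e+04 s = 0.2415 d.
First-order decay: C = 14·exp(−0.31·0.2415) = 14·0.9279 = 12.99 mg/L.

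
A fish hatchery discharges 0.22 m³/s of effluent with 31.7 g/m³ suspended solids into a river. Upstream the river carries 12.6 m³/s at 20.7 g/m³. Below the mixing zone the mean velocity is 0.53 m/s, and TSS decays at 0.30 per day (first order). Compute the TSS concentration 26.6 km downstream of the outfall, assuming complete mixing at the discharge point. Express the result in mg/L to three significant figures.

17.5 mg/L

After complete mixing, C₀ = (0.22·31.7 + 12.6·20.7) / 12.82 = 20.89 mg/L.
Travel time t = 2.66e+04 m / 0.53 m/s = 5.019e+04 s = 0.5809 d.
C = 20.89·exp(−0.30·0.5809) = 20.89·0.8401 = 17.55 mg/L.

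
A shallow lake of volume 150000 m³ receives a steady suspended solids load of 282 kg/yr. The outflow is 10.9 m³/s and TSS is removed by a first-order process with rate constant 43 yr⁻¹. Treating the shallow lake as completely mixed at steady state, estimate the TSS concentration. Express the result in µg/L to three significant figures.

Outflow Q = 10.9 m³/s × 3.156e+07 s/yr = 3.44e+08 m³/yr.
Steady-state CSTR mass balance: W = Q·C + k·V·C, so C = W/(Q + kV).
Q + kV = 3.44e+08 + 43·150000 = 3.504e+08 m³/yr.
C = 282/3.504e+08 = 8.047e-07 kg/m³ = 0.0008047 mg/L = 0.8047 µg/L.

0.805 µg/L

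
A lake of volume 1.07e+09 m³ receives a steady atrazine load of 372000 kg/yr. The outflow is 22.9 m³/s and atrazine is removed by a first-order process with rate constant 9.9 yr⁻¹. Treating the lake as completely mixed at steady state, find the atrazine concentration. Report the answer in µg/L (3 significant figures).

Outflow Q = 22.9 m³/s × 3.156e+07 s/yr = 7.227e+08 m³/yr.
Steady-state CSTR mass balance: W = Q·C + k·V·C, so C = W/(Q + kV).
Q + kV = 7.227e+08 + 9.9·1.07e+09 = 1.132e+10 m³/yr.
C = 372000/1.132e+10 = 3.287e-05 kg/m³ = 0.03287 mg/L = 32.87 µg/L.

32.9 µg/L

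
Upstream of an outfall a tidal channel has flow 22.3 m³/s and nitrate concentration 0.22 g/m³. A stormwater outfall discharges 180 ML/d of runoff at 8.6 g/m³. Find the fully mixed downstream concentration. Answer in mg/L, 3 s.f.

180 ML/d = 2.083 m³/s.
By mass balance at complete mixing, C = (2.083·8.6 + 22.3·0.22) / (2.083 + 22.3) = 22.82/24.38 = 0.936 mg/L.

0.936 mg/L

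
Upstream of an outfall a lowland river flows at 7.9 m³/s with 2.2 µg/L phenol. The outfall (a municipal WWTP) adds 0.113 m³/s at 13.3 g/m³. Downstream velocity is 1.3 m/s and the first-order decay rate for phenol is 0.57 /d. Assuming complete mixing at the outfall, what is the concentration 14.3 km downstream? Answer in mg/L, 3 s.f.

0.176 mg/L

2.2 µg/L = 0.0022 mg/L.
After complete mixing, C₀ = (0.113·13.3 + 7.9·0.0022) / 8.013 = 0.1897 mg/L.
Travel time t = 1.43e+04 m / 1.3 m/s = 1.1e+04 s = 0.1273 d.
C = 0.1897·exp(−0.57·0.1273) = 0.1897·0.93 = 0.1764 mg/L.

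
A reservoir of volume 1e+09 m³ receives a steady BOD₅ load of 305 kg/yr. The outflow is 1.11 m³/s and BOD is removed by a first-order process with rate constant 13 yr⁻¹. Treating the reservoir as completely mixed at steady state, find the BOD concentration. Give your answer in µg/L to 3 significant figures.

Outflow Q = 1.11 m³/s × 3.156e+07 s/yr = 3.503e+07 m³/yr.
Steady-state CSTR mass balance: W = Q·C + k·V·C, so C = W/(Q + kV).
Q + kV = 3.503e+07 + 13·1e+09 = 1.304e+10 m³/yr.
C = 305/1.304e+10 = 2.34e-08 kg/m³ = 2.34e-05 mg/L = 0.0234 µg/L.

0.0234 µg/L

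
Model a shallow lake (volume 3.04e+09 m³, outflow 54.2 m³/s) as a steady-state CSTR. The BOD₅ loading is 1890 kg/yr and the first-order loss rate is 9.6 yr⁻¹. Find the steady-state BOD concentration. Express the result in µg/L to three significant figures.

Outflow Q = 54.2 m³/s × 3.156e+07 s/yr = 1.71e+09 m³/yr.
Steady-state CSTR mass balance: W = Q·C + k·V·C, so C = W/(Q + kV).
Q + kV = 1.71e+09 + 9.6·3.04e+09 = 3.089e+10 m³/yr.
C = 1890/3.089e+10 = 6.118e-08 kg/m³ = 6.118e-05 mg/L = 0.06118 µg/L.

0.0612 µg/L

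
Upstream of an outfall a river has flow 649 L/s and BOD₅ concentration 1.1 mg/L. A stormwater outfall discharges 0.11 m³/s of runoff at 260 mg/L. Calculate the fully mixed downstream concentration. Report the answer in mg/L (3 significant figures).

649 L/s = 0.649 m³/s.
By mass balance at complete mixing, C = (0.11·260 + 0.649·1.1) / (0.11 + 0.649) = 29.31/0.759 = 38.62 mg/L.

38.6 mg/L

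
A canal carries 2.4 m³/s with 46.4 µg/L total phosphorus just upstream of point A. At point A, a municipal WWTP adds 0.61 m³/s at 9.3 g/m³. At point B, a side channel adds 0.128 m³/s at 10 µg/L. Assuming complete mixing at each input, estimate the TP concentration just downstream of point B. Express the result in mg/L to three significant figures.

1.84 mg/L

46.4 µg/L = 0.0464 mg/L.
After input A: C = (2.4·0.0464 + 0.61·9.3) / 3.01 = 1.922 mg/L.
10 µg/L = 0.01 mg/L.
After input B: C = (3.01·1.922 + 0.128·0.01) / 3.138 = 1.844 mg/L.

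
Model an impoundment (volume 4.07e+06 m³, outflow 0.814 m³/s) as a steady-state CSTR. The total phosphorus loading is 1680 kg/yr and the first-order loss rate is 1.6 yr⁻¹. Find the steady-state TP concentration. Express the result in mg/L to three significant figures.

0.0522 mg/L

Outflow Q = 0.814 m³/s × 3.156e+07 s/yr = 2.569e+07 m³/yr.
Steady-state CSTR mass balance: W = Q·C + k·V·C, so C = W/(Q + kV).
Q + kV = 2.569e+07 + 1.6·4.07e+06 = 3.22e+07 m³/yr.
C = 1680/3.22e+07 = 5.217e-05 kg/m³ = 0.05217 mg/L.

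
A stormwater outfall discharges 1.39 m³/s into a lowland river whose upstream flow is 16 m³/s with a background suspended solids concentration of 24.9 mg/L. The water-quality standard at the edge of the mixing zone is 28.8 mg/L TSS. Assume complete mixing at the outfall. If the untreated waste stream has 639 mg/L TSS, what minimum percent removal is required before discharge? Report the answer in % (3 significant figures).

88.5 %

Mass balance: 28.8·17.39 = 1.39·Cₑ + 16·24.9.
Cₑ = (500.8 − 398.4) / 1.39 = 73.69 mg/L.
Required removal = 1 − 73.69/639 = 88.47 %.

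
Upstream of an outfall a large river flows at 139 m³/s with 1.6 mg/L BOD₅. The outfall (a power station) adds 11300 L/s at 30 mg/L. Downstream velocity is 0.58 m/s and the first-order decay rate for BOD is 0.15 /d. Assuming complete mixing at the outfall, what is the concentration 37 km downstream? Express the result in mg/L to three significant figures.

3.34 mg/L

11300 L/s = 11.3 m³/s.
After complete mixing, C₀ = (11.3·30 + 139·1.6) / 150.3 = 3.735 mg/L.
Travel time t = 3.7e+04 m / 0.58 m/s = 6.379e+04 s = 0.7383 d.
C = 3.735·exp(−0.15·0.7383) = 3.735·0.8952 = 3.344 mg/L.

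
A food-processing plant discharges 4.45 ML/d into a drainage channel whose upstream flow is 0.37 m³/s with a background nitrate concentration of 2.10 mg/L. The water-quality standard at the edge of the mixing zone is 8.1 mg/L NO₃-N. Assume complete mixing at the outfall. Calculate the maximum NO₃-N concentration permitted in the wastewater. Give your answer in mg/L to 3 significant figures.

51.2 mg/L

4.45 ML/d = 0.0515 m³/s.
Mass balance: 8.1·0.4215 = 0.0515·Cₑ + 0.37·2.1.
Cₑ = (3.414 − 0.777) / 0.0515 = 51.2 mg/L.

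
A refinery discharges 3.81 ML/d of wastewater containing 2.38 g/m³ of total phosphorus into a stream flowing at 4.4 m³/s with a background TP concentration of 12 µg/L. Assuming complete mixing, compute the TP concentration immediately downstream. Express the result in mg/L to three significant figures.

0.0355 mg/L

3.81 ML/d = 0.0441 m³/s.
12 µg/L = 0.012 mg/L.
Flow-weighted mixing gives C = (0.0441·2.38 + 4.4·0.012) / (0.0441 + 4.4) = 0.1578/4.444 = 0.0355 mg/L.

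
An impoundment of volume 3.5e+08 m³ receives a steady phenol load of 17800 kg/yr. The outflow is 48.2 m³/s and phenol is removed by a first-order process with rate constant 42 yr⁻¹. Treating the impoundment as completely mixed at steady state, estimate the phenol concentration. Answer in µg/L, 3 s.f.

1.10 µg/L

Outflow Q = 48.2 m³/s × 3.156e+07 s/yr = 1.521e+09 m³/yr.
Steady-state CSTR mass balance: W = Q·C + k·V·C, so C = W/(Q + kV).
Q + kV = 1.521e+09 + 42·3.5e+08 = 1.622e+10 m³/yr.
C = 17800/1.622e+10 = 1.097e-06 kg/m³ = 0.001097 mg/L = 1.097 µg/L.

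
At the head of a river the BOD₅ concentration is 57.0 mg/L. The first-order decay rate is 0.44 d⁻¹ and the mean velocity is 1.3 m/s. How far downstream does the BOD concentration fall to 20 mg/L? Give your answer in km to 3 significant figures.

From C = C₀·e^(−kt), t = ln(C₀/C)/k = ln(57.0/20)/0.44 = 1.047/0.44 = 2.38 d.
Distance = v·t = 1.3 m/s × 2.057e+05 s = 2.674e+05 m = 267.4 km.

267 km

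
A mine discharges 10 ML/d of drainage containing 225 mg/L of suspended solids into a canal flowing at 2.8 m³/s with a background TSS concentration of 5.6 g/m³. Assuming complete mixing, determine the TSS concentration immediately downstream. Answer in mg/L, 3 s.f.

14.3 mg/L

10 ML/d = 0.1157 m³/s.
Flow-weighted mixing gives C = (0.1157·225 + 2.8·5.6) / (0.1157 + 2.8) = 41.72/2.916 = 14.31 mg/L.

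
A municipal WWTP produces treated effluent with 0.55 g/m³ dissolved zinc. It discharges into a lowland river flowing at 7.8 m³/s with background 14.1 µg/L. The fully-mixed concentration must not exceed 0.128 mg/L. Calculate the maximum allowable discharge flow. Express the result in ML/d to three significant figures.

182 ML/d

14.1 µg/L = 0.0141 mg/L.
Mass balance at complete mixing: C_std·(Q_w + Q_r) = Q_w·C_e + Q_r·C_b.
Rearranging, Q_w = Q_r·(C_std − C_b)/(C_e − C_std) = 7.8·(0.128 − 0.0141) / (0.55 − 0.128) = 2.105 m³/s.
= 181.9 ML/d.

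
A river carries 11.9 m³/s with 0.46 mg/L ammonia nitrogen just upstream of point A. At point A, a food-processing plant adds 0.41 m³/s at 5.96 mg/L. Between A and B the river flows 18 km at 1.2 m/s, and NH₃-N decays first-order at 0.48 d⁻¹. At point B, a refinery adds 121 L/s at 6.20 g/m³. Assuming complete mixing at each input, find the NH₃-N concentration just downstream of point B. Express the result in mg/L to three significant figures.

After input A: C = (11.9·0.46 + 0.41·5.96) / 12.31 = 0.6432 mg/L.
Over the 18 km reach to input B (t = 1.5e+04 s = 0.1736 d), decay gives C = 0.6432·exp(−0.48·0.1736) = 0.5918 mg/L.
121 L/s = 0.121 m³/s.
After input B: C = (12.31·0.5918 + 0.121·6.2) / 12.43 = 0.6463 mg/L.

0.646 mg/L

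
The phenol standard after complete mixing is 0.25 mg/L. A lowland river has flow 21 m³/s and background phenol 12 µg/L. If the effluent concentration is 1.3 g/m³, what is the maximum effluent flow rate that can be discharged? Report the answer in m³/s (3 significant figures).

4.76 m³/s

12 µg/L = 0.012 mg/L.
Mass balance at complete mixing: C_std·(Q_w + Q_r) = Q_w·C_e + Q_r·C_b.
Rearranging, Q_w = Q_r·(C_std − C_b)/(C_e − C_std) = 21·(0.25 − 0.012) / (1.3 − 0.25) = 4.76 m³/s.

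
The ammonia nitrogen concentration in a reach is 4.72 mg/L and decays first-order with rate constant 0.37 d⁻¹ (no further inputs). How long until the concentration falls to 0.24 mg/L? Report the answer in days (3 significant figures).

t = ln(C₀/C)/k = ln(4.72/0.24)/0.37 = 2.979/0.37 = 8.051 d.

8.05 d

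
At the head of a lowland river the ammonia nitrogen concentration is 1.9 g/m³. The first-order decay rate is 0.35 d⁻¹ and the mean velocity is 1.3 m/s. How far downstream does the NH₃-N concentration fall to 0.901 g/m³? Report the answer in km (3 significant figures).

239 km

From C = C₀·e^(−kt), t = ln(C₀/C)/k = ln(1.9/0.901)/0.35 = 0.7461/0.35 = 2.132 d.
Distance = v·t = 1.3 m/s × 1.842e+05 s = 2.394e+05 m = 239.4 km.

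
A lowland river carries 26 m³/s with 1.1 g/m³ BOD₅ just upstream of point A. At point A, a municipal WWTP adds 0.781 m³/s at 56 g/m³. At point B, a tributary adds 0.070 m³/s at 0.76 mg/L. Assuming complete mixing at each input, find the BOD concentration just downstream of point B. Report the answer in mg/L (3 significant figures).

2.70 mg/L

After input A: C = (26·1.1 + 0.781·56) / 26.78 = 2.701 mg/L.
After input B: C = (26.78·2.701 + 0.07·0.76) / 26.85 = 2.696 mg/L.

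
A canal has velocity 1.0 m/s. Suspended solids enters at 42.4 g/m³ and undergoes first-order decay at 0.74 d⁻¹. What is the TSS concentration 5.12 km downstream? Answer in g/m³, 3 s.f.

40.6 g/m³

Travel time t = 5.12 km / 1.0 m/s = 5120/1.0 = 5120 s = 0.05926 d.
First-order decay: C = 42.4·exp(−0.74·0.05926) = 42.4·0.9571 = 40.58 g/m³.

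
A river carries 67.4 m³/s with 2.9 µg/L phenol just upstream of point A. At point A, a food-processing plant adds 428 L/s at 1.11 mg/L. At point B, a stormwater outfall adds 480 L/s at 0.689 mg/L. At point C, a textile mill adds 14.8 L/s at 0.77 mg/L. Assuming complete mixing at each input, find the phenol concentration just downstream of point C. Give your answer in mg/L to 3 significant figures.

0.0148 mg/L

2.9 µg/L = 0.0029 mg/L.
428 L/s = 0.428 m³/s.
After input A: C = (67.4·0.0029 + 0.428·1.11) / 67.83 = 0.009886 mg/L.
480 L/s = 0.48 m³/s.
After input B: C = (67.83·0.009886 + 0.48·0.689) / 68.31 = 0.01466 mg/L.
14.8 L/s = 0.0148 m³/s.
After input C: C = (68.31·0.01466 + 0.0148·0.77) / 68.32 = 0.01482 mg/L.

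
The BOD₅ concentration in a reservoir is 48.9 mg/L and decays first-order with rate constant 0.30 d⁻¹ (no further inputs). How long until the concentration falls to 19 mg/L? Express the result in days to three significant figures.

t = ln(C₀/C)/k = ln(48.9/19)/0.30 = 0.9453/0.30 = 3.151 d.

3.15 d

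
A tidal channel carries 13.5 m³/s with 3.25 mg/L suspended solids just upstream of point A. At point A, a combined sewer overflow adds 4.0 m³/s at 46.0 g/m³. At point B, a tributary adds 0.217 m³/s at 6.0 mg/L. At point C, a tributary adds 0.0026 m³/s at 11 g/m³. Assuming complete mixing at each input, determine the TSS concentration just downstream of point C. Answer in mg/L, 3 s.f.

After input A: C = (13.5·3.25 + 4·46) / 17.5 = 13.02 mg/L.
After input B: C = (17.5·13.02 + 0.217·6) / 17.72 = 12.94 mg/L.
After input C: C = (17.72·12.94 + 0.0026·11) / 17.72 = 12.94 mg/L.

12.9 mg/L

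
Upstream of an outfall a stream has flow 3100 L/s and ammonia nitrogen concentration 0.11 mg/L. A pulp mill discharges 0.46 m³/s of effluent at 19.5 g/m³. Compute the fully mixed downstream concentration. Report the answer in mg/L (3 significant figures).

2.62 mg/L

3100 L/s = 3.1 m³/s.
By mass balance at complete mixing, C = (0.46·19.5 + 3.1·0.11) / (0.46 + 3.1) = 9.311/3.56 = 2.615 mg/L.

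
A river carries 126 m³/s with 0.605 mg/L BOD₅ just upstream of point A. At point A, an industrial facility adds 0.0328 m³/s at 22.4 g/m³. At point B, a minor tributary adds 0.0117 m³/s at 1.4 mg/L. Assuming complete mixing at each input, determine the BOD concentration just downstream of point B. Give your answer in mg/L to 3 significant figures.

0.611 mg/L

After input A: C = (126·0.605 + 0.0328·22.4) / 126 = 0.6107 mg/L.
After input B: C = (126·0.6107 + 0.0117·1.4) / 126 = 0.6107 mg/L.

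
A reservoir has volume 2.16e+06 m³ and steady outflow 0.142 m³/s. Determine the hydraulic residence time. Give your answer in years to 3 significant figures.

Q = 0.142 m³/s × 3.156e+07 s/yr = 4.481e+06 m³/yr.
Hydraulic residence time τ = V/Q = 2.16e+06/4.481e+06 = 0.482 yr.

0.482 yr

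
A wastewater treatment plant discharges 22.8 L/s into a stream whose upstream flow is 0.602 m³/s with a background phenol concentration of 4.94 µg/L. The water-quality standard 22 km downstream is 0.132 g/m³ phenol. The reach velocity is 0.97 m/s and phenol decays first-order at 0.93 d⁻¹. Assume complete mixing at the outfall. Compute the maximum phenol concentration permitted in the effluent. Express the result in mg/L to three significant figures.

22.8 L/s = 0.0228 m³/s.
4.94 µg/L = 0.00494 mg/L.
Travel time to the compliance point: t = 2.2e+04/0.97 = 2.268e+04 s = 0.2625 d; decay factor exp(−0.93·0.2625) = 0.7834.
So the concentration just after mixing may be at most 0.132/0.7834 = 0.1685 mg/L.
Mass balance: 0.1685·0.6248 = 0.0228·Cₑ + 0.602·0.00494.
Cₑ = (0.1053 − 0.002974) / 0.0228 = 4.487 mg/L.

4.49 mg/L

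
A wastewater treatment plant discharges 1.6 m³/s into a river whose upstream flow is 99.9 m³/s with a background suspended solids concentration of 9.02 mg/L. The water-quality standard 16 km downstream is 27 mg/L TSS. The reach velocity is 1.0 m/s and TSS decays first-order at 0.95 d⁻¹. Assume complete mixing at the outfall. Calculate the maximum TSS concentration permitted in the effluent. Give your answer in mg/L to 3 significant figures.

Travel time to the compliance point: t = 1.6e+04/1.0 = 1.6e+04 s = 0.1852 d; decay factor exp(−0.95·0.1852) = 0.8387.
So the concentration just after mixing may be at most 27/0.8387 = 32.19 mg/L.
Mass balance: 32.19·101.5 = 1.6·Cₑ + 99.9·9.02.
Cₑ = (3268 − 901.1) / 1.6 = 1479 mg/L.

1480 mg/L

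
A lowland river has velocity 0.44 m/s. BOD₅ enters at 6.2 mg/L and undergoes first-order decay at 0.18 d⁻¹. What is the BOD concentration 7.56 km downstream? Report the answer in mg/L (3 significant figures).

Travel time t = 7.56 km / 0.44 m/s = 7560/0.44 = 1.718e+04 s = 0.1989 d.
First-order decay: C = 6.2·exp(−0.18·0.1989) = 6.2·0.9648 = 5.982 mg/L.

5.98 mg/L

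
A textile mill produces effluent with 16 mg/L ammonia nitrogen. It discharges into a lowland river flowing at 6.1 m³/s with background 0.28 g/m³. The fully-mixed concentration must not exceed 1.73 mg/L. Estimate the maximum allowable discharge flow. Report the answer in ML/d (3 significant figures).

Mass balance at complete mixing: C_std·(Q_w + Q_r) = Q_w·C_e + Q_r·C_b.
Rearranging, Q_w = Q_r·(C_std − C_b)/(C_e − C_std) = 6.1·(1.73 − 0.28) / (16 − 1.73) = 0.6198 m³/s.
= 53.55 ML/d.

53.6 ML/d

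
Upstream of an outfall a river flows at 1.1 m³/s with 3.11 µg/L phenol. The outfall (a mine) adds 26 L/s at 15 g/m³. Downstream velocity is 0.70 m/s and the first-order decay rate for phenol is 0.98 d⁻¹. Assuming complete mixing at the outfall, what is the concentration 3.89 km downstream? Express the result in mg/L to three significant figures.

0.328 mg/L

26 L/s = 0.026 m³/s.
3.11 µg/L = 0.00311 mg/L.
After complete mixing, C₀ = (0.026·15 + 1.1·0.00311) / 1.126 = 0.3494 mg/L.
Travel time t = 3890 m / 0.70 m/s = 5557 s = 0.06432 d.
C = 0.3494·exp(−0.98·0.06432) = 0.3494·0.9389 = 0.3281 mg/L.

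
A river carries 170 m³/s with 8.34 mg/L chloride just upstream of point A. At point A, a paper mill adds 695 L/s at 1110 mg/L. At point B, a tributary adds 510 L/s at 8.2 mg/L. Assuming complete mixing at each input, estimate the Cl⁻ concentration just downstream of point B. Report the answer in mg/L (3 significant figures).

695 L/s = 0.695 m³/s.
After input A: C = (170·8.34 + 0.695·1110) / 170.7 = 12.83 mg/L.
510 L/s = 0.51 m³/s.
After input B: C = (170.7·12.83 + 0.51·8.2) / 171.2 = 12.81 mg/L.

12.8 mg/L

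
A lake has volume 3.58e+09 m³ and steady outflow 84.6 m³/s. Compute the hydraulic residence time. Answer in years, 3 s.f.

1.34 yr

Q = 84.6 m³/s × 3.156e+07 s/yr = 2.67e+09 m³/yr.
Hydraulic residence time τ = V/Q = 3.58e+09/2.67e+09 = 1.341 yr.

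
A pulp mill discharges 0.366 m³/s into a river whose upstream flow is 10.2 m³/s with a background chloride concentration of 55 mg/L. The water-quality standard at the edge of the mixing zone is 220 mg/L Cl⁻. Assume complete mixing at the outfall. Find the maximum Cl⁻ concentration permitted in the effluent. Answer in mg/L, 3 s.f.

Mass balance: 220·10.57 = 0.366·Cₑ + 10.2·55.
Cₑ = (2325 − 561) / 0.366 = 4818 mg/L.

4820 mg/L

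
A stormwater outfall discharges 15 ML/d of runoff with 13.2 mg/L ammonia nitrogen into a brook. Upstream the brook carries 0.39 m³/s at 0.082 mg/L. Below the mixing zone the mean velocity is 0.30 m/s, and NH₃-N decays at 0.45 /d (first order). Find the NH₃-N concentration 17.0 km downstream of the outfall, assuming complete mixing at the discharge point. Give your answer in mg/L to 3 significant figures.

3.07 mg/L

15 ML/d = 0.1736 m³/s.
After complete mixing, C₀ = (0.1736·13.2 + 0.39·0.082) / 0.5636 = 4.123 mg/L.
Travel time t = 1.7e+04 m / 0.30 m/s = 5.667e+04 s = 0.6559 d.
C = 4.123·exp(−0.45·0.6559) = 4.123·0.7444 = 3.069 mg/L.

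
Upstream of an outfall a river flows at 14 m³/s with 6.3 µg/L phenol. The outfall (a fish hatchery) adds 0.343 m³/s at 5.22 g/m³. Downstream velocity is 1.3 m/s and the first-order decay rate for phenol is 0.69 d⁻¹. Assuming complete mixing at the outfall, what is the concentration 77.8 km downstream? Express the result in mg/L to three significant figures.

6.3 µg/L = 0.0063 mg/L.
After complete mixing, C₀ = (0.343·5.22 + 14·0.0063) / 14.34 = 0.131 mg/L.
Travel time t = 7.78e+04 m / 1.3 m/s = 5.985e+04 s = 0.6927 d.
C = 0.131·exp(−0.69·0.6927) = 0.131·0.6201 = 0.08122 mg/L.

0.0812 mg/L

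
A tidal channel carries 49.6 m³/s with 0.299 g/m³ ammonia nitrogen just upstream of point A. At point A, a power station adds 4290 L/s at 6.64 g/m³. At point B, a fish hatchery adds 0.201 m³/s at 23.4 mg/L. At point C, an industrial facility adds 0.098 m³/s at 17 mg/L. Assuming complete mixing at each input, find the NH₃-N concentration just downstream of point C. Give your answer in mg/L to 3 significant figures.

4290 L/s = 4.29 m³/s.
After input A: C = (49.6·0.299 + 4.29·6.64) / 53.89 = 0.8038 mg/L.
After input B: C = (53.89·0.8038 + 0.201·23.4) / 54.09 = 0.8878 mg/L.
After input C: C = (54.09·0.8878 + 0.098·17) / 54.19 = 0.9169 mg/L.

0.917 mg/L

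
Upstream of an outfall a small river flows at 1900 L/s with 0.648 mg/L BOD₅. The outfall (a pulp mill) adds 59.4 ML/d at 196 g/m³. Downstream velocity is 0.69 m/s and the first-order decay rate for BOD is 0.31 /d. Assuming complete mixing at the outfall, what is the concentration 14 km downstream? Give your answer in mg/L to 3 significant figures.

59.4 ML/d = 0.6875 m³/s.
1900 L/s = 1.9 m³/s.
After complete mixing, C₀ = (0.6875·196 + 1.9·0.648) / 2.588 = 52.55 mg/L.
Travel time t = 1.4e+04 m / 0.69 m/s = 2.029e+04 s = 0.2348 d.
C = 52.55·exp(−0.31·0.2348) = 52.55·0.9298 = 48.86 mg/L.

48.9 mg/L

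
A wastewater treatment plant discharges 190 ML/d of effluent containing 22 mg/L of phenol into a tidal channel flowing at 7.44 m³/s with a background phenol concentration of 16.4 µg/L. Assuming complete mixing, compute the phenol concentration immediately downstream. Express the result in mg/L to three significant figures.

5.03 mg/L

190 ML/d = 2.199 m³/s.
16.4 µg/L = 0.0164 mg/L.
Flow-weighted mixing gives C = (2.199·22 + 7.44·0.0164) / (2.199 + 7.44) = 48.5/9.639 = 5.032 mg/L.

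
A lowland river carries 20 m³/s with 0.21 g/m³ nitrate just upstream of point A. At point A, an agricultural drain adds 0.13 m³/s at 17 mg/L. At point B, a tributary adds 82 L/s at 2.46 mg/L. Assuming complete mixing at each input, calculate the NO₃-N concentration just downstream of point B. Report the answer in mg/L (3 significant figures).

0.327 mg/L

After input A: C = (20·0.21 + 0.13·17) / 20.13 = 0.3184 mg/L.
82 L/s = 0.082 m³/s.
After input B: C = (20.13·0.3184 + 0.082·2.46) / 20.21 = 0.3271 mg/L.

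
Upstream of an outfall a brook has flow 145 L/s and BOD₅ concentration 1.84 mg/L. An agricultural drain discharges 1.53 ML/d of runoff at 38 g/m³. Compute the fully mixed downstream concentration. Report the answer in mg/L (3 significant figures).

1.53 ML/d = 0.01771 m³/s.
145 L/s = 0.145 m³/s.
Flow-weighted mixing gives C = (0.01771·38 + 0.145·1.84) / (0.01771 + 0.145) = 0.9397/0.1627 = 5.775 mg/L.

5.78 mg/L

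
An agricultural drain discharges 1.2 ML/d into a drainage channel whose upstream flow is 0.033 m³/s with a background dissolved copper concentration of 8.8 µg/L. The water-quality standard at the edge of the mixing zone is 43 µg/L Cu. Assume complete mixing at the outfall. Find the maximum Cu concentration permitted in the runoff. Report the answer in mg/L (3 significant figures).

1.2 ML/d = 0.01389 m³/s.
8.8 µg/L = 0.0088 mg/L.
43 µg/L = 0.043 mg/L.
Mass balance: 0.043·0.04689 = 0.01389·Cₑ + 0.033·0.0088.
Cₑ = (0.002016 − 0.0002904) / 0.01389 = 0.1243 mg/L.

0.124 mg/L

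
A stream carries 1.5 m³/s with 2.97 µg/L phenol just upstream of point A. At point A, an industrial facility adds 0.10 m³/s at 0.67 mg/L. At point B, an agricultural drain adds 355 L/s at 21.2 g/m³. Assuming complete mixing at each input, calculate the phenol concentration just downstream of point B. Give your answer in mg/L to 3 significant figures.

2.97 µg/L = 0.00297 mg/L.
After input A: C = (1.5·0.00297 + 0.1·0.67) / 1.6 = 0.04466 mg/L.
355 L/s = 0.355 m³/s.
After input B: C = (1.6·0.04466 + 0.355·21.2) / 1.955 = 3.886 mg/L.

3.89 mg/L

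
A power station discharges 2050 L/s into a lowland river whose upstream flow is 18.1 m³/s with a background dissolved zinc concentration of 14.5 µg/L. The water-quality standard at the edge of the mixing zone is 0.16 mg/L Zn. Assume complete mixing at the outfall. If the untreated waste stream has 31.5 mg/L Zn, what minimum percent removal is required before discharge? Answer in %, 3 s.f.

95.4 %

2050 L/s = 2.05 m³/s.
14.5 µg/L = 0.0145 mg/L.
Mass balance: 0.16·20.15 = 2.05·Cₑ + 18.1·0.0145.
Cₑ = (3.224 − 0.2625) / 2.05 = 1.445 mg/L.
Required removal = 1 − 1.445/31.5 = 95.41 %.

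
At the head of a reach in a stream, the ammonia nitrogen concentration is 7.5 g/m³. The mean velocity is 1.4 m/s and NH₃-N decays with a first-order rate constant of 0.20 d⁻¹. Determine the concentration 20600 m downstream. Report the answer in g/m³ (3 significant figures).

Travel time t = 20600 m / 1.4 m/s = 2.06e+04/1.4 = 1.471e+04 s = 0.1703 d.
First-order decay: C = 7.5·exp(−0.20·0.1703) = 7.5·0.9665 = 7.249 g/m³.

7.25 g/m³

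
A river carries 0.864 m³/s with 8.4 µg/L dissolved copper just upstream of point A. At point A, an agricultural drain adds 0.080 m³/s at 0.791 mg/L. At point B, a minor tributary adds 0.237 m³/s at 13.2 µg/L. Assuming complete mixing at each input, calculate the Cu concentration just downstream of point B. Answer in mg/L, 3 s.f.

0.0624 mg/L

8.4 µg/L = 0.0084 mg/L.
After input A: C = (0.864·0.0084 + 0.08·0.791) / 0.944 = 0.07472 mg/L.
13.2 µg/L = 0.0132 mg/L.
After input B: C = (0.944·0.07472 + 0.237·0.0132) / 1.181 = 0.06238 mg/L.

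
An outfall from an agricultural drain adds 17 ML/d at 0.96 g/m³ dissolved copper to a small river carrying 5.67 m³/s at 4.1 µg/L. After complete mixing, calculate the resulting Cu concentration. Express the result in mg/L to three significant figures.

0.0362 mg/L

17 ML/d = 0.1968 m³/s.
4.1 µg/L = 0.0041 mg/L.
Flow-weighted mixing gives C = (0.1968·0.96 + 5.67·0.0041) / (0.1968 + 5.67) = 0.2121/5.867 = 0.03616 mg/L.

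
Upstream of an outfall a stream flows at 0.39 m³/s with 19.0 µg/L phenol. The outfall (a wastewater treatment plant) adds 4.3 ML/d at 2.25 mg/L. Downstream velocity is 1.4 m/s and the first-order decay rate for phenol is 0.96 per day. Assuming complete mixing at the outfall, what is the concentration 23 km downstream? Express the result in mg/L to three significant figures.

4.3 ML/d = 0.04977 m³/s.
19.0 µg/L = 0.019 mg/L.
After complete mixing, C₀ = (0.04977·2.25 + 0.39·0.019) / 0.4398 = 0.2715 mg/L.
Travel time t = 2.3e+04 m / 1.4 m/s = 1.643e+04 s = 0.1901 d.
C = 0.2715·exp(−0.96·0.1901) = 0.2715·0.8332 = 0.2262 mg/L.

0.226 mg/L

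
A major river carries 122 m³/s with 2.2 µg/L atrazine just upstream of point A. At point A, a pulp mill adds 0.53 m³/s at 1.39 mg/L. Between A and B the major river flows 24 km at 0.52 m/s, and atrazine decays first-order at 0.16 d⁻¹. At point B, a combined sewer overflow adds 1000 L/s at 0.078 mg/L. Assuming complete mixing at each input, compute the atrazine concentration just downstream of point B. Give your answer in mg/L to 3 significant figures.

0.00810 mg/L

2.2 µg/L = 0.0022 mg/L.
After input A: C = (122·0.0022 + 0.53·1.39) / 122.5 = 0.008203 mg/L.
Over the 24 km reach to input B (t = 4.615e+04 s = 0.5342 d), decay gives C = 0.008203·exp(−0.16·0.5342) = 0.007531 mg/L.
1000 L/s = 1 m³/s.
After input B: C = (122.5·0.007531 + 1·0.078) / 123.5 = 0.008101 mg/L.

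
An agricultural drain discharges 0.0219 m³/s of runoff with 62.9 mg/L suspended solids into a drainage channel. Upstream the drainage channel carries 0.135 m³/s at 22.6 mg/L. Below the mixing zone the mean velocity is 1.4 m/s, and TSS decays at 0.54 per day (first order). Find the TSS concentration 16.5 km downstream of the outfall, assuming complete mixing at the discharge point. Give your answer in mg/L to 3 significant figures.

26.2 mg/L

After complete mixing, C₀ = (0.0219·62.9 + 0.135·22.6) / 0.1569 = 28.23 mg/L.
Travel time t = 1.65e+04 m / 1.4 m/s = 1.179e+04 s = 0.1364 d.
C = 28.23·exp(−0.54·0.1364) = 28.23·0.929 = 26.22 mg/L.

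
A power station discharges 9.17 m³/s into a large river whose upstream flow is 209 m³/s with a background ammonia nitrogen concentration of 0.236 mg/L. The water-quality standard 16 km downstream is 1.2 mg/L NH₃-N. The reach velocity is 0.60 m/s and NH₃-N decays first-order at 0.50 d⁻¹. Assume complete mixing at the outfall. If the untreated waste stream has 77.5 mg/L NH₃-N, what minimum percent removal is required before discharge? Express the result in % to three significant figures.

64.0 %

Travel time to the compliance point: t = 1.6e+04/0.60 = 2.667e+04 s = 0.3086 d; decay factor exp(−0.50·0.3086) = 0.857.
So the concentration just after mixing may be at most 1.2/0.857 = 1.4 mg/L.
Mass balance: 1.4·218.2 = 9.17·Cₑ + 209·0.236.
Cₑ = (305.5 − 49.32) / 9.17 = 27.94 mg/L.
Required removal = 1 − 27.94/77.5 = 63.95 %.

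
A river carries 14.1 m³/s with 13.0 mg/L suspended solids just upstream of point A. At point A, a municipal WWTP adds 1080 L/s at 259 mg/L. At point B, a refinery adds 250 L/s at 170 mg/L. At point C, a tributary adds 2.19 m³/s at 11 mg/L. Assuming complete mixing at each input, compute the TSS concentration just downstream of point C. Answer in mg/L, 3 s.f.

1080 L/s = 1.08 m³/s.
After input A: C = (14.1·13 + 1.08·259) / 15.18 = 30.5 mg/L.
250 L/s = 0.25 m³/s.
After input B: C = (15.18·30.5 + 0.25·170) / 15.43 = 32.76 mg/L.
After input C: C = (15.43·32.76 + 2.19·11) / 17.62 = 30.06 mg/L.

30.1 mg/L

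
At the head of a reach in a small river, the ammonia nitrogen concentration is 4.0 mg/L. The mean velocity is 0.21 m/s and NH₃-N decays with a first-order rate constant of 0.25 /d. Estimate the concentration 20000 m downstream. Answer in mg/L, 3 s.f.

3.04 mg/L

Travel time t = 20000 m / 0.21 m/s = 2e+04/0.21 = 9.524e+04 s = 1.102 d.
First-order decay: C = 4.0·exp(−0.25·1.102) = 4.0·0.7591 = 3.037 mg/L.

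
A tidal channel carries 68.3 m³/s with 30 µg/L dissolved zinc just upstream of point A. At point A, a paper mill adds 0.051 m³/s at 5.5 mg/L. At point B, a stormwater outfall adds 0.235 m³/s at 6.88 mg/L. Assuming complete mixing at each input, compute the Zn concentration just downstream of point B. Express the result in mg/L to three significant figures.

0.0575 mg/L

30 µg/L = 0.03 mg/L.
After input A: C = (68.3·0.03 + 0.051·5.5) / 68.35 = 0.03408 mg/L.
After input B: C = (68.35·0.03408 + 0.235·6.88) / 68.59 = 0.05754 mg/L.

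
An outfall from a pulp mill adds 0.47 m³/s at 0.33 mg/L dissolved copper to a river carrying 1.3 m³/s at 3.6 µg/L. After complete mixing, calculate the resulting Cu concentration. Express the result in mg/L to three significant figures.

0.0903 mg/L

3.6 µg/L = 0.0036 mg/L.
Conservation of mass across the mixing zone: C = (0.47·0.33 + 1.3·0.0036) / (0.47 + 1.3) = 0.1598/1.77 = 0.09027 mg/L.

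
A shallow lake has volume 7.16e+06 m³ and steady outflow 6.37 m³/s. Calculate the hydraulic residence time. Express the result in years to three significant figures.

0.0356 yr

Q = 6.37 m³/s × 3.156e+07 s/yr = 2.01e+08 m³/yr.
Hydraulic residence time τ = V/Q = 7.16e+06/2.01e+08 = 0.03562 yr.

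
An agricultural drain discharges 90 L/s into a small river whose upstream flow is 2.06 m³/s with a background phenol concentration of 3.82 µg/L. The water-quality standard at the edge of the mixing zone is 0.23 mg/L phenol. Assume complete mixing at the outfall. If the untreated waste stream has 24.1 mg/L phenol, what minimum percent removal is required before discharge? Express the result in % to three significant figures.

90 L/s = 0.09 m³/s.
3.82 µg/L = 0.00382 mg/L.
Mass balance: 0.23·2.15 = 0.09·Cₑ + 2.06·0.00382.
Cₑ = (0.4945 − 0.007869) / 0.09 = 5.407 mg/L.
Required removal = 1 − 5.407/24.1 = 77.56 %.

77.6 %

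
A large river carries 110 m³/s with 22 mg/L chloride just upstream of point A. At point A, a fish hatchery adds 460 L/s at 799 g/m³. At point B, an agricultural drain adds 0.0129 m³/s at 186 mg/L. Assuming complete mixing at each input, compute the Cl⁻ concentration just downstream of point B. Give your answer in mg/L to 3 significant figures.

460 L/s = 0.46 m³/s.
After input A: C = (110·22 + 0.46·799) / 110.5 = 25.24 mg/L.
After input B: C = (110.5·25.24 + 0.0129·186) / 110.5 = 25.25 mg/L.

25.3 mg/L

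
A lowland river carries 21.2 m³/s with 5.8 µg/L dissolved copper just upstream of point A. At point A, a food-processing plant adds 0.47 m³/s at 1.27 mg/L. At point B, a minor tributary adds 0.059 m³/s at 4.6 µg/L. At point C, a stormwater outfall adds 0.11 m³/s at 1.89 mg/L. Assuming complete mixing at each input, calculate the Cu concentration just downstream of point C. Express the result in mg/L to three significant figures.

0.0425 mg/L

5.8 µg/L = 0.0058 mg/L.
After input A: C = (21.2·0.0058 + 0.47·1.27) / 21.67 = 0.03322 mg/L.
4.6 µg/L = 0.0046 mg/L.
After input B: C = (21.67·0.03322 + 0.059·0.0046) / 21.73 = 0.03314 mg/L.
After input C: C = (21.73·0.03314 + 0.11·1.89) / 21.84 = 0.04249 mg/L.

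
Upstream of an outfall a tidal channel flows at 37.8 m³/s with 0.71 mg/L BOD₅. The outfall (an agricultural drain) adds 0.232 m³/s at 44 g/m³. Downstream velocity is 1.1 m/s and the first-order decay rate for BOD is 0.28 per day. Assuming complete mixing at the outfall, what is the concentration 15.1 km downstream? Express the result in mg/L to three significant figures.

0.932 mg/L

After complete mixing, C₀ = (0.232·44 + 37.8·0.71) / 38.03 = 0.9741 mg/L.
Travel time t = 1.51e+04 m / 1.1 m/s = 1.373e+04 s = 0.1589 d.
C = 0.9741·exp(−0.28·0.1589) = 0.9741·0.9565 = 0.9317 mg/L.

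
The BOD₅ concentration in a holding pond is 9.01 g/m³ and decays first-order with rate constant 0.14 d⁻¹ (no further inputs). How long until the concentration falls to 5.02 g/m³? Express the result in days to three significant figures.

4.18 d

t = ln(C₀/C)/k = ln(9.01/5.02)/0.14 = 0.5849/0.14 = 4.178 d.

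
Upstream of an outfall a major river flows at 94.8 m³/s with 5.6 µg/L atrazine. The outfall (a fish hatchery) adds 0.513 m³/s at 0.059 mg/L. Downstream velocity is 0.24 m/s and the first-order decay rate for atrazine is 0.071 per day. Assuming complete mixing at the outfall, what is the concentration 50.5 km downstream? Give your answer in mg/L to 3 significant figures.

5.6 µg/L = 0.0056 mg/L.
After complete mixing, C₀ = (0.513·0.059 + 94.8·0.0056) / 95.31 = 0.005887 mg/L.
Travel time t = 5.05e+04 m / 0.24 m/s = 2.104e+05 s = 2.435 d.
C = 0.005887·exp(−0.071·2.435) = 0.005887·0.8412 = 0.004953 mg/L.

0.00495 mg/L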